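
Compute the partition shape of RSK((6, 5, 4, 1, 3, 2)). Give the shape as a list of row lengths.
Row-insert each entry into an empty tableau.

After inserting 6: P = [[6]].
After inserting 5: P = [[5], [6]].
After inserting 4: P = [[4], [5], [6]].
After inserting 1: P = [[1], [4], [5], [6]].
After inserting 3: P = [[1, 3], [4], [5], [6]].
After inserting 2: P = [[1, 2], [3], [4], [5], [6]].

The final insertion tableau P = [[1, 2], [3], [4], [5], [6]] has shape [2, 1, 1, 1, 1].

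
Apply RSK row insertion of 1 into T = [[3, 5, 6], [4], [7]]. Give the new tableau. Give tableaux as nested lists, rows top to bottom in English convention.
In row 1, 1 replaces 3 (the leftmost entry greater than 1); 3 is bumped to row 2. In row 2, 3 replaces 4 (the leftmost entry greater than 3); 4 is bumped to row 3. In row 3, 4 replaces 7 (the leftmost entry greater than 4); 7 is bumped to row 4. 7 starts a new row 4. The new tableau is [[1, 5, 6], [3], [4], [7]].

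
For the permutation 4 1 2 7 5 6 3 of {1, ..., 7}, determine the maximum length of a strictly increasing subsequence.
4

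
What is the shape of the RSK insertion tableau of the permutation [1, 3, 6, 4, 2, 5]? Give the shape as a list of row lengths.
Row-insert each entry into an empty tableau.

After inserting 1: P = [[1]].
After inserting 3: P = [[1, 3]].
After inserting 6: P = [[1, 3, 6]].
After inserting 4: P = [[1, 3, 4], [6]].
After inserting 2: P = [[1, 2, 4], [3], [6]].
After inserting 5: P = [[1, 2, 4, 5], [3], [6]].

The final insertion tableau P = [[1, 2, 4, 5], [3], [6]] has shape [4, 1, 1].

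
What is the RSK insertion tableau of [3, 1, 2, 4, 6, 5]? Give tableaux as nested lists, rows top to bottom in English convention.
Insert 3: appended to row 1. P = [[3]].
Insert 1: 1 bumps 3 from row 1; 3 starts row 2. P = [[1], [3]].
Insert 2: appended to row 1. P = [[1, 2], [3]].
Insert 4: appended to row 1. P = [[1, 2, 4], [3]].
Insert 6: appended to row 1. P = [[1, 2, 4, 6], [3]].
Insert 5: 5 bumps 6 from row 1; 6 appends to row 2. P = [[1, 2, 4, 5], [3, 6]].

So P = [[1, 2, 4, 5], [3, 6]].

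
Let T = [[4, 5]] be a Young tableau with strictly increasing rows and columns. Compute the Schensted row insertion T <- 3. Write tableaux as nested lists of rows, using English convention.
In row 1, 3 replaces 4 (the leftmost entry greater than 3); 4 is bumped to row 2. 4 starts a new row 2. The new tableau is [[3, 5], [4]].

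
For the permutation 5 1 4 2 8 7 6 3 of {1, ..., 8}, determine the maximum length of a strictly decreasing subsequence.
4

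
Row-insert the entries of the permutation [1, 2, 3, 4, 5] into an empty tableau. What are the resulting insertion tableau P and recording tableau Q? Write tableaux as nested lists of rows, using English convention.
P = [[1, 2, 3, 4, 5]], Q = [[1, 2, 3, 4, 5]]

Insert each entry of the permutation into P by Schensted row insertion, recording in Q the position of each new cell.

Insert 1: appended to row 1. P = [[1]], Q = [[1]].
Insert 2: appended to row 1. P = [[1, 2]], Q = [[1, 2]].
Insert 3: appended to row 1. P = [[1, 2, 3]], Q = [[1, 2, 3]].
Insert 4: appended to row 1. P = [[1, 2, 3, 4]], Q = [[1, 2, 3, 4]].
Insert 5: appended to row 1. P = [[1, 2, 3, 4, 5]], Q = [[1, 2, 3, 4, 5]].

So P = [[1, 2, 3, 4, 5]], Q = [[1, 2, 3, 4, 5]].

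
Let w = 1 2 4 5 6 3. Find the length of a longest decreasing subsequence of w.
2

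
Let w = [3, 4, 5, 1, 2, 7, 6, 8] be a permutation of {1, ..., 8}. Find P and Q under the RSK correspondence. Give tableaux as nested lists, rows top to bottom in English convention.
P = [[1, 2, 5, 6, 8], [3, 4, 7]], Q = [[1, 2, 3, 6, 8], [4, 5, 7]]

Insert each entry of the permutation into P by Schensted row insertion, recording in Q the position of each new cell.

Insert 3: appended to row 1. P = [[3]], Q = [[1]].
Insert 4: appended to row 1. P = [[3, 4]], Q = [[1, 2]].
Insert 5: appended to row 1. P = [[3, 4, 5]], Q = [[1, 2, 3]].
Insert 1: 1 bumps 3 from row 1; 3 starts row 2. P = [[1, 4, 5], [3]], Q = [[1, 2, 3], [4]].
Insert 2: 2 bumps 4 from row 1; 4 appends to row 2. P = [[1, 2, 5], [3, 4]], Q = [[1, 2, 3], [4, 5]].
Insert 7: appended to row 1. P = [[1, 2, 5, 7], [3, 4]], Q = [[1, 2, 3, 6], [4, 5]].
Insert 6: 6 bumps 7 from row 1; 7 appends to row 2. P = [[1, 2, 5, 6], [3, 4, 7]], Q = [[1, 2, 3, 6], [4, 5, 7]].
Insert 8: appended to row 1. P = [[1, 2, 5, 6, 8], [3, 4, 7]], Q = [[1, 2, 3, 6, 8], [4, 5, 7]].

So P = [[1, 2, 5, 6, 8], [3, 4, 7]], Q = [[1, 2, 3, 6, 8], [4, 5, 7]].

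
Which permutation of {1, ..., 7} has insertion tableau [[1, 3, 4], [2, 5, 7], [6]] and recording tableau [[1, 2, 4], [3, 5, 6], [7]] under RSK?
2 6 1 7 3 5 4

Reverse RSK: for i = n, n-1, ..., 1, locate i in Q, remove the corresponding corner cell from P, and reverse-bump its entry up through P; the value ejected from row 1 is w(i).

So w = 2 6 1 7 3 5 4.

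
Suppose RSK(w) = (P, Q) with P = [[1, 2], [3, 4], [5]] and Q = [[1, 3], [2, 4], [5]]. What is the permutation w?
3 1 5 4 2

Reverse the RSK construction: for i from n down to 1, find the cell of Q containing i, remove the entry at that cell from P, and reverse-bump it up through P; the value ejected from row 1 is w(i).

Step i=5: Q has 5 at row 3, column 1; remove 5 from row 3 of P and reverse-bump: 5 enters row 2 and ejects 4; 4 enters row 1 and ejects 2. So w(5) = 2. P is now [[1, 4], [3, 5]].
Step i=4: Q has 4 at row 2, column 2; remove 5 from row 2 of P and reverse-bump: 5 enters row 1 and ejects 4. So w(4) = 4. P is now [[1, 5], [3]].
Step i=3: Q has 3 at row 1, column 2; remove that cell from P, ejecting 5. So w(3) = 5. P is now [[1], [3]].
Step i=2: Q has 2 at row 2, column 1; remove 3 from row 2 of P and reverse-bump: 3 enters row 1 and ejects 1. So w(2) = 1. P is now [[3]].
Step i=1: Q has 1 at row 1, column 1; remove that cell from P, ejecting 3. So w(1) = 3. P is now [].

So w = 3 1 5 4 2.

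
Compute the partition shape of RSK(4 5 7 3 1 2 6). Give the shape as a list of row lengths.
[3, 3, 1]

Row-insert each entry into an empty tableau.

After inserting 4: P = [[4]].
After inserting 5: P = [[4, 5]].
After inserting 7: P = [[4, 5, 7]].
After inserting 3: P = [[3, 5, 7], [4]].
After inserting 1: P = [[1, 5, 7], [3], [4]].
After inserting 2: P = [[1, 2, 7], [3, 5], [4]].
After inserting 6: P = [[1, 2, 6], [3, 5, 7], [4]].

The final insertion tableau P = [[1, 2, 6], [3, 5, 7], [4]] has shape [3, 3, 1].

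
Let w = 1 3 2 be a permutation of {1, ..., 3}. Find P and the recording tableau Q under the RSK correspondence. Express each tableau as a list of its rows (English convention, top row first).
Insert each entry of the permutation into P by Schensted row insertion, recording in Q the position of each new cell.

Insert 1: appended to row 1. P = [[1]].
Insert 3: appended to row 1. P = [[1, 3]].
Insert 2: 2 bumps 3 from row 1; 3 starts row 2. P = [[1, 2], [3]].

So P = [[1, 2], [3]], Q = [[1, 2], [3]].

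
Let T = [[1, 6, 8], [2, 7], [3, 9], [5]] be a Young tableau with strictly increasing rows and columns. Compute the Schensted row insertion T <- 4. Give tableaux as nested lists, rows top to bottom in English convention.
In row 1, 4 replaces 6 (the leftmost entry greater than 4); 6 is bumped to row 2. In row 2, 6 replaces 7 (the leftmost entry greater than 6); 7 is bumped to row 3. In row 3, 7 replaces 9 (the leftmost entry greater than 7); 9 is bumped to row 4. 9 is appended to row 4. The new tableau is [[1, 4, 8], [2, 6], [3, 7], [5, 9]].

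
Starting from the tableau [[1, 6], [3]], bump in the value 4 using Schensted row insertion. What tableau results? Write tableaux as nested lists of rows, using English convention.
In row 1, 4 replaces 6 (the leftmost entry greater than 4); 6 is bumped to row 2. 6 is appended to row 2. The new tableau is [[1, 4], [3, 6]].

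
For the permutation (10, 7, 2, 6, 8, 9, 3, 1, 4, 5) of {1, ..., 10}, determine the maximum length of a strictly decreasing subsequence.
5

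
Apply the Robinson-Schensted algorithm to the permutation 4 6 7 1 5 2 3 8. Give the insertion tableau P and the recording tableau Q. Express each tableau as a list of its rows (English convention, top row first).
P = [[1, 2, 3, 8], [4, 5, 7], [6]], Q = [[1, 2, 3, 8], [4, 5, 7], [6]]

Insert each entry of the permutation into P by Schensted row insertion, recording in Q the position of each new cell.

Insert 4: appended to row 1. P = [[4]].
Insert 6: appended to row 1. P = [[4, 6]].
Insert 7: appended to row 1. P = [[4, 6, 7]].
Insert 1: 1 bumps 4 from row 1; 4 starts row 2. P = [[1, 6, 7], [4]].
Insert 5: 5 bumps 6 from row 1; 6 appends to row 2. P = [[1, 5, 7], [4, 6]].
Insert 2: 2 bumps 5 from row 1; 5 bumps 6 from row 2; 6 starts row 3. P = [[1, 2, 7], [4, 5], [6]].
Insert 3: 3 bumps 7 from row 1; 7 appends to row 2. P = [[1, 2, 3], [4, 5, 7], [6]].
Insert 8: appended to row 1. P = [[1, 2, 3, 8], [4, 5, 7], [6]].

So P = [[1, 2, 3, 8], [4, 5, 7], [6]], Q = [[1, 2, 3, 8], [4, 5, 7], [6]].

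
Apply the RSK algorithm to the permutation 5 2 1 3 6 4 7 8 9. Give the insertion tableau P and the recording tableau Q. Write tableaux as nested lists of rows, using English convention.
P = [[1, 3, 4, 7, 8, 9], [2, 6], [5]], Q = [[1, 4, 5, 7, 8, 9], [2, 6], [3]]

Insert each entry of the permutation into P by Schensted row insertion, recording in Q the position of each new cell.

Insert 5: appended to row 1. P = [[5]], Q = [[1]].
Insert 2: 2 bumps 5 from row 1; 5 starts row 2. P = [[2], [5]], Q = [[1], [2]].
Insert 1: 1 bumps 2 from row 1; 2 bumps 5 from row 2; 5 starts row 3. P = [[1], [2], [5]], Q = [[1], [2], [3]].
Insert 3: appended to row 1. P = [[1, 3], [2], [5]], Q = [[1, 4], [2], [3]].
Insert 6: appended to row 1. P = [[1, 3, 6], [2], [5]], Q = [[1, 4, 5], [2], [3]].
Insert 4: 4 bumps 6 from row 1; 6 appends to row 2. P = [[1, 3, 4], [2, 6], [5]], Q = [[1, 4, 5], [2, 6], [3]].
Insert 7: appended to row 1. P = [[1, 3, 4, 7], [2, 6], [5]], Q = [[1, 4, 5, 7], [2, 6], [3]].
Insert 8: appended to row 1. P = [[1, 3, 4, 7, 8], [2, 6], [5]], Q = [[1, 4, 5, 7, 8], [2, 6], [3]].
Insert 9: appended to row 1. P = [[1, 3, 4, 7, 8, 9], [2, 6], [5]], Q = [[1, 4, 5, 7, 8, 9], [2, 6], [3]].

So P = [[1, 3, 4, 7, 8, 9], [2, 6], [5]], Q = [[1, 4, 5, 7, 8, 9], [2, 6], [3]].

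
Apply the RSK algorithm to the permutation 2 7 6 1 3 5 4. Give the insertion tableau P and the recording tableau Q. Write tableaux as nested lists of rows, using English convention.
P = [[1, 3, 4], [2, 5], [6], [7]], Q = [[1, 2, 6], [3, 5], [4], [7]]

Insert each entry of the permutation into P by Schensted row insertion, recording in Q the position of each new cell.

After inserting 2: P = [[2]].
After inserting 7: P = [[2, 7]].
After inserting 6: P = [[2, 6], [7]].
After inserting 1: P = [[1, 6], [2], [7]].
After inserting 3: P = [[1, 3], [2, 6], [7]].
After inserting 5: P = [[1, 3, 5], [2, 6], [7]].
After inserting 4: P = [[1, 3, 4], [2, 5], [6], [7]].

So P = [[1, 3, 4], [2, 5], [6], [7]], Q = [[1, 2, 6], [3, 5], [4], [7]].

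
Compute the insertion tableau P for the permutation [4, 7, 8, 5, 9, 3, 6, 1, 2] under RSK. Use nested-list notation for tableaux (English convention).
Insert 4: appended to row 1. P = [[4]].
Insert 7: appended to row 1. P = [[4, 7]].
Insert 8: appended to row 1. P = [[4, 7, 8]].
Insert 5: 5 bumps 7 from row 1; 7 starts row 2. P = [[4, 5, 8], [7]].
Insert 9: appended to row 1. P = [[4, 5, 8, 9], [7]].
Insert 3: 3 bumps 4 from row 1; 4 bumps 7 from row 2; 7 starts row 3. P = [[3, 5, 8, 9], [4], [7]].
Insert 6: 6 bumps 8 from row 1; 8 appends to row 2. P = [[3, 5, 6, 9], [4, 8], [7]].
Insert 1: 1 bumps 3 from row 1; 3 bumps 4 from row 2; 4 bumps 7 from row 3; 7 starts row 4. P = [[1, 5, 6, 9], [3, 8], [4], [7]].
Insert 2: 2 bumps 5 from row 1; 5 bumps 8 from row 2; 8 appends to row 3. P = [[1, 2, 6, 9], [3, 5], [4, 8], [7]].

So P = [[1, 2, 6, 9], [3, 5], [4, 8], [7]].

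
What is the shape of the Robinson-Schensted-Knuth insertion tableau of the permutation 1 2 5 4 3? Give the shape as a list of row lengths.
Row-insert each entry into an empty tableau.

After inserting 1: P = [[1]].
After inserting 2: P = [[1, 2]].
After inserting 5: P = [[1, 2, 5]].
After inserting 4: P = [[1, 2, 4], [5]].
After inserting 3: P = [[1, 2, 3], [4], [5]].

The final insertion tableau P = [[1, 2, 3], [4], [5]] has shape [3, 1, 1].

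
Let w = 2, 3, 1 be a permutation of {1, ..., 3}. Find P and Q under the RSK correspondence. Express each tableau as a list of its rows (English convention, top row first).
Insert each entry of the permutation into P by Schensted row insertion, recording in Q the position of each new cell.

Insert 2: appended to row 1. P = [[2]].
Insert 3: appended to row 1. P = [[2, 3]].
Insert 1: 1 bumps 2 from row 1; 2 starts row 2. P = [[1, 3], [2]].

So P = [[1, 3], [2]], Q = [[1, 2], [3]].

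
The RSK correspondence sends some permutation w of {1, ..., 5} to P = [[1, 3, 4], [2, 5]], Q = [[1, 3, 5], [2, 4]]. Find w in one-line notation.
2 1 5 3 4

Reverse the RSK construction: for i from n down to 1, find the cell of Q containing i, remove the entry at that cell from P, and reverse-bump it up through P; the value ejected from row 1 is w(i).

Step i=5: Q has 5 at row 1, column 3; remove that cell from P, ejecting 4. So w(5) = 4. P is now [[1, 3], [2, 5]].
Step i=4: Q has 4 at row 2, column 2; remove 5 from row 2 of P and reverse-bump: 5 enters row 1 and ejects 3. So w(4) = 3. P is now [[1, 5], [2]].
Step i=3: Q has 3 at row 1, column 2; remove that cell from P, ejecting 5. So w(3) = 5. P is now [[1], [2]].
Step i=2: Q has 2 at row 2, column 1; remove 2 from row 2 of P and reverse-bump: 2 enters row 1 and ejects 1. So w(2) = 1. P is now [[2]].
Step i=1: Q has 1 at row 1, column 1; remove that cell from P, ejecting 2. So w(1) = 2. P is now [].

So w = 2 1 5 3 4.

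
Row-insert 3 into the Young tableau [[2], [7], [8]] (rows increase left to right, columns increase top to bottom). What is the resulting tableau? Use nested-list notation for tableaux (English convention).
3 is larger than every entry of row 1, so it is appended to row 1. The new tableau is [[2, 3], [7], [8]].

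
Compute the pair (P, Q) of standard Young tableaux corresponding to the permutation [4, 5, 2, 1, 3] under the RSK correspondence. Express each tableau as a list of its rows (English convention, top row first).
Insert each entry of the permutation into P by Schensted row insertion, recording in Q the position of each new cell.

Insert 4: appended to row 1. P = [[4]].
Insert 5: appended to row 1. P = [[4, 5]].
Insert 2: 2 bumps 4 from row 1; 4 starts row 2. P = [[2, 5], [4]].
Insert 1: 1 bumps 2 from row 1; 2 bumps 4 from row 2; 4 starts row 3. P = [[1, 5], [2], [4]].
Insert 3: 3 bumps 5 from row 1; 5 appends to row 2. P = [[1, 3], [2, 5], [4]].

So P = [[1, 3], [2, 5], [4]], Q = [[1, 2], [3, 5], [4]].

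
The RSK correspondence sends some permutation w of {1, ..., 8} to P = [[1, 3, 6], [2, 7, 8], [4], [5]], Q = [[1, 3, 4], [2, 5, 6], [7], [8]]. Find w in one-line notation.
5 2 7 8 4 6 3 1

Reverse RSK: for i = n, n-1, ..., 1, locate i in Q, remove the corresponding corner cell from P, and reverse-bump its entry up through P; the value ejected from row 1 is w(i).

So w = 5 2 7 8 4 6 3 1.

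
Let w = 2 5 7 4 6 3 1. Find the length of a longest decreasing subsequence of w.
4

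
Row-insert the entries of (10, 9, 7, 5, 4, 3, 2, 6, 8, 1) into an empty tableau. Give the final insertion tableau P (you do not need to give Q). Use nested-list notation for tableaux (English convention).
P = [[1, 6, 8], [2], [3], [4], [5], [7], [9], [10]]

Insert 10: appended to row 1. P = [[10]].
Insert 9: 9 bumps 10 from row 1; 10 starts row 2. P = [[9], [10]].
Insert 7: 7 bumps 9 from row 1; 9 bumps 10 from row 2; 10 starts row 3. P = [[7], [9], [10]].
Insert 5: 5 bumps 7 from row 1; 7 bumps 9 from row 2; 9 bumps 10 from row 3; 10 starts row 4. P = [[5], [7], [9], [10]].
Insert 4: 4 bumps 5 from row 1; 5 bumps 7 from row 2; 7 bumps 9 from row 3; 9 bumps 10 from row 4; 10 starts row 5. P = [[4], [5], [7], [9], [10]].
Insert 3: 3 bumps 4 from row 1; 4 bumps 5 from row 2; 5 bumps 7 from row 3; 7 bumps 9 from row 4; 9 bumps 10 from row 5; 10 starts row 6. P = [[3], [4], [5], [7], [9], [10]].
Insert 2: 2 bumps 3 from row 1; 3 bumps 4 from row 2; 4 bumps 5 from row 3; 5 bumps 7 from row 4; 7 bumps 9 from row 5; 9 bumps 10 from row 6; 10 starts row 7. P = [[2], [3], [4], [5], [7], [9], [10]].
Insert 6: appended to row 1. P = [[2, 6], [3], [4], [5], [7], [9], [10]].
Insert 8: appended to row 1. P = [[2, 6, 8], [3], [4], [5], [7], [9], [10]].
Insert 1: 1 bumps 2 from row 1; 2 bumps 3 from row 2; 3 bumps 4 from row 3; 4 bumps 5 from row 4; 5 bumps 7 from row 5; 7 bumps 9 from row 6; 9 bumps 10 from row 7; 10 starts row 8. P = [[1, 6, 8], [2], [3], [4], [5], [7], [9], [10]].

So P = [[1, 6, 8], [2], [3], [4], [5], [7], [9], [10]].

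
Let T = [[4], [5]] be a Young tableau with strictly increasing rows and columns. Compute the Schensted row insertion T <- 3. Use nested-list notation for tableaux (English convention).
[[3], [4], [5]]

In row 1, 3 replaces 4 (the leftmost entry greater than 3); 4 is bumped to row 2. In row 2, 4 replaces 5 (the leftmost entry greater than 4); 5 is bumped to row 3. 5 starts a new row 3. The new tableau is [[3], [4], [5]].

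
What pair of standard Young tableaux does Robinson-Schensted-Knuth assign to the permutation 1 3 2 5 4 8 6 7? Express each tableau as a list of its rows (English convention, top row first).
Insert each entry of the permutation into P by Schensted row insertion, recording in Q the position of each new cell.

Insert 1: appended to row 1. P = [[1]].
Insert 3: appended to row 1. P = [[1, 3]].
Insert 2: 2 bumps 3 from row 1; 3 starts row 2. P = [[1, 2], [3]].
Insert 5: appended to row 1. P = [[1, 2, 5], [3]].
Insert 4: 4 bumps 5 from row 1; 5 appends to row 2. P = [[1, 2, 4], [3, 5]].
Insert 8: appended to row 1. P = [[1, 2, 4, 8], [3, 5]].
Insert 6: 6 bumps 8 from row 1; 8 appends to row 2. P = [[1, 2, 4, 6], [3, 5, 8]].
Insert 7: appended to row 1. P = [[1, 2, 4, 6, 7], [3, 5, 8]].

So P = [[1, 2, 4, 6, 7], [3, 5, 8]], Q = [[1, 2, 4, 6, 8], [3, 5, 7]].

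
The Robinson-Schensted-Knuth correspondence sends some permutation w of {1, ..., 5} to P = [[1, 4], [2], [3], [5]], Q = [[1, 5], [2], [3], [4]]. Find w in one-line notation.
Reverse RSK: for i = n, n-1, ..., 1, locate i in Q, remove the corresponding corner cell from P, and reverse-bump its entry up through P; the value ejected from row 1 is w(i).

So w = 5 3 2 1 4.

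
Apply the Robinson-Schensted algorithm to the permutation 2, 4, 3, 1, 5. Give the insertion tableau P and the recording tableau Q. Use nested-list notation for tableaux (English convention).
P = [[1, 3, 5], [2], [4]], Q = [[1, 2, 5], [3], [4]]

Insert each entry of the permutation into P by Schensted row insertion, recording in Q the position of each new cell.

Insert 2: appended to row 1. P = [[2]], Q = [[1]].
Insert 4: appended to row 1. P = [[2, 4]], Q = [[1, 2]].
Insert 3: 3 bumps 4 from row 1; 4 starts row 2. P = [[2, 3], [4]], Q = [[1, 2], [3]].
Insert 1: 1 bumps 2 from row 1; 2 bumps 4 from row 2; 4 starts row 3. P = [[1, 3], [2], [4]], Q = [[1, 2], [3], [4]].
Insert 5: appended to row 1. P = [[1, 3, 5], [2], [4]], Q = [[1, 2, 5], [3], [4]].

So P = [[1, 3, 5], [2], [4]], Q = [[1, 2, 5], [3], [4]].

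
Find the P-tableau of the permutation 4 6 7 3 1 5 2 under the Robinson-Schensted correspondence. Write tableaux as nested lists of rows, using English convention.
P = [[1, 2, 7], [3, 5], [4, 6]]

Insert 4: appended to row 1. P = [[4]].
Insert 6: appended to row 1. P = [[4, 6]].
Insert 7: appended to row 1. P = [[4, 6, 7]].
Insert 3: 3 bumps 4 from row 1; 4 starts row 2. P = [[3, 6, 7], [4]].
Insert 1: 1 bumps 3 from row 1; 3 bumps 4 from row 2; 4 starts row 3. P = [[1, 6, 7], [3], [4]].
Insert 5: 5 bumps 6 from row 1; 6 appends to row 2. P = [[1, 5, 7], [3, 6], [4]].
Insert 2: 2 bumps 5 from row 1; 5 bumps 6 from row 2; 6 appends to row 3. P = [[1, 2, 7], [3, 5], [4, 6]].

So P = [[1, 2, 7], [3, 5], [4, 6]].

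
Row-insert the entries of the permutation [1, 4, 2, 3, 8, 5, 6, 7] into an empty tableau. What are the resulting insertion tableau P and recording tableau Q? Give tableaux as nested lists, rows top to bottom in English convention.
P = [[1, 2, 3, 5, 6, 7], [4, 8]], Q = [[1, 2, 4, 5, 7, 8], [3, 6]]

Insert each entry of the permutation into P by Schensted row insertion, recording in Q the position of each new cell.

Insert 1: appended to row 1. P = [[1]], Q = [[1]].
Insert 4: appended to row 1. P = [[1, 4]], Q = [[1, 2]].
Insert 2: 2 bumps 4 from row 1; 4 starts row 2. P = [[1, 2], [4]], Q = [[1, 2], [3]].
Insert 3: appended to row 1. P = [[1, 2, 3], [4]], Q = [[1, 2, 4], [3]].
Insert 8: appended to row 1. P = [[1, 2, 3, 8], [4]], Q = [[1, 2, 4, 5], [3]].
Insert 5: 5 bumps 8 from row 1; 8 appends to row 2. P = [[1, 2, 3, 5], [4, 8]], Q = [[1, 2, 4, 5], [3, 6]].
Insert 6: appended to row 1. P = [[1, 2, 3, 5, 6], [4, 8]], Q = [[1, 2, 4, 5, 7], [3, 6]].
Insert 7: appended to row 1. P = [[1, 2, 3, 5, 6, 7], [4, 8]], Q = [[1, 2, 4, 5, 7, 8], [3, 6]].

So P = [[1, 2, 3, 5, 6, 7], [4, 8]], Q = [[1, 2, 4, 5, 7, 8], [3, 6]].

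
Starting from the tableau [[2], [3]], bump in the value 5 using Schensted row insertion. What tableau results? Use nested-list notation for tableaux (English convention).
[[2, 5], [3]]

5 is larger than every entry of row 1, so it is appended to row 1. The new tableau is [[2, 5], [3]].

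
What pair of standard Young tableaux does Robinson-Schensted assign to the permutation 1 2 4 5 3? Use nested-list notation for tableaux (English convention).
P = [[1, 2, 3, 5], [4]], Q = [[1, 2, 3, 4], [5]]

Insert each entry of the permutation into P by Schensted row insertion, recording in Q the position of each new cell.

Insert 1: appended to row 1. P = [[1]].
Insert 2: appended to row 1. P = [[1, 2]].
Insert 4: appended to row 1. P = [[1, 2, 4]].
Insert 5: appended to row 1. P = [[1, 2, 4, 5]].
Insert 3: 3 bumps 4 from row 1; 4 starts row 2. P = [[1, 2, 3, 5], [4]].

So P = [[1, 2, 3, 5], [4]], Q = [[1, 2, 3, 4], [5]].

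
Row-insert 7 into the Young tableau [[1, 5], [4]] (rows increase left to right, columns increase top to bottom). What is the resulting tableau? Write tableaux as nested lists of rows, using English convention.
7 is larger than every entry of row 1, so it is appended to row 1. The new tableau is [[1, 5, 7], [4]].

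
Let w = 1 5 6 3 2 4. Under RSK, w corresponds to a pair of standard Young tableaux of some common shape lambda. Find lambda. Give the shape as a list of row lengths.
[3, 2, 1]

RSK row insertion gives P = [[1, 2, 4], [3, 6], [5]], which has shape [3, 2, 1].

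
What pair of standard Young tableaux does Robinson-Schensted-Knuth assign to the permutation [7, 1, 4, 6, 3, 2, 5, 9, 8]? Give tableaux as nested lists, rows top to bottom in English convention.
Insert each entry of the permutation into P by Schensted row insertion, recording in Q the position of each new cell.

Insert 7: appended to row 1. P = [[7]].
Insert 1: 1 bumps 7 from row 1; 7 starts row 2. P = [[1], [7]].
Insert 4: appended to row 1. P = [[1, 4], [7]].
Insert 6: appended to row 1. P = [[1, 4, 6], [7]].
Insert 3: 3 bumps 4 from row 1; 4 bumps 7 from row 2; 7 starts row 3. P = [[1, 3, 6], [4], [7]].
Insert 2: 2 bumps 3 from row 1; 3 bumps 4 from row 2; 4 bumps 7 from row 3; 7 starts row 4. P = [[1, 2, 6], [3], [4], [7]].
Insert 5: 5 bumps 6 from row 1; 6 appends to row 2. P = [[1, 2, 5], [3, 6], [4], [7]].
Insert 9: appended to row 1. P = [[1, 2, 5, 9], [3, 6], [4], [7]].
Insert 8: 8 bumps 9 from row 1; 9 appends to row 2. P = [[1, 2, 5, 8], [3, 6, 9], [4], [7]].

So P = [[1, 2, 5, 8], [3, 6, 9], [4], [7]], Q = [[1, 3, 4, 8], [2, 7, 9], [5], [6]].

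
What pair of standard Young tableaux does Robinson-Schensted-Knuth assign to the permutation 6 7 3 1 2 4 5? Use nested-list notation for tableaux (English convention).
Insert each entry of the permutation into P by Schensted row insertion, recording in Q the position of each new cell.

Insert 6: appended to row 1. P = [[6]].
Insert 7: appended to row 1. P = [[6, 7]].
Insert 3: 3 bumps 6 from row 1; 6 starts row 2. P = [[3, 7], [6]].
Insert 1: 1 bumps 3 from row 1; 3 bumps 6 from row 2; 6 starts row 3. P = [[1, 7], [3], [6]].
Insert 2: 2 bumps 7 from row 1; 7 appends to row 2. P = [[1, 2], [3, 7], [6]].
Insert 4: appended to row 1. P = [[1, 2, 4], [3, 7], [6]].
Insert 5: appended to row 1. P = [[1, 2, 4, 5], [3, 7], [6]].

So P = [[1, 2, 4, 5], [3, 7], [6]], Q = [[1, 2, 6, 7], [3, 5], [4]].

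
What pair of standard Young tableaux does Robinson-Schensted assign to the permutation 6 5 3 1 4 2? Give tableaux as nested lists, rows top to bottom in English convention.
Insert each entry of the permutation into P by Schensted row insertion, recording in Q the position of each new cell.

Insert 6: appended to row 1. P = [[6]].
Insert 5: 5 bumps 6 from row 1; 6 starts row 2. P = [[5], [6]].
Insert 3: 3 bumps 5 from row 1; 5 bumps 6 from row 2; 6 starts row 3. P = [[3], [5], [6]].
Insert 1: 1 bumps 3 from row 1; 3 bumps 5 from row 2; 5 bumps 6 from row 3; 6 starts row 4. P = [[1], [3], [5], [6]].
Insert 4: appended to row 1. P = [[1, 4], [3], [5], [6]].
Insert 2: 2 bumps 4 from row 1; 4 appends to row 2. P = [[1, 2], [3, 4], [5], [6]].

So P = [[1, 2], [3, 4], [5], [6]], Q = [[1, 5], [2, 6], [3], [4]].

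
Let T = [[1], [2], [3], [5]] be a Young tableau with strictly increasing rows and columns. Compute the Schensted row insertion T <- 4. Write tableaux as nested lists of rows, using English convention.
4 is larger than every entry of row 1, so it is appended to row 1. The new tableau is [[1, 4], [2], [3], [5]].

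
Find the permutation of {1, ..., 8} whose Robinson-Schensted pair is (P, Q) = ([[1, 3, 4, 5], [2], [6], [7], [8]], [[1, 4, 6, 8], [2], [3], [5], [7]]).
Reverse RSK: for i = n, n-1, ..., 1, locate i in Q, remove the corresponding corner cell from P, and reverse-bump its entry up through P; the value ejected from row 1 is w(i).

So w = 8 7 2 6 3 4 1 5.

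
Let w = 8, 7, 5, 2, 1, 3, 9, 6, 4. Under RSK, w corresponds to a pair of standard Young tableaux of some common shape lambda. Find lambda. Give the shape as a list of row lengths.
[3, 2, 2, 1, 1]

Row-insert each entry into an empty tableau.

After inserting 8: P = [[8]].
After inserting 7: P = [[7], [8]].
After inserting 5: P = [[5], [7], [8]].
After inserting 2: P = [[2], [5], [7], [8]].
After inserting 1: P = [[1], [2], [5], [7], [8]].
After inserting 3: P = [[1, 3], [2], [5], [7], [8]].
After inserting 9: P = [[1, 3, 9], [2], [5], [7], [8]].
After inserting 6: P = [[1, 3, 6], [2, 9], [5], [7], [8]].
After inserting 4: P = [[1, 3, 4], [2, 6], [5, 9], [7], [8]].

The final insertion tableau P = [[1, 3, 4], [2, 6], [5, 9], [7], [8]] has shape [3, 2, 2, 1, 1].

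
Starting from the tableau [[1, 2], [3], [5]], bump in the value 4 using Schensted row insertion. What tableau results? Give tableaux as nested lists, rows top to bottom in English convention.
4 is larger than every entry of row 1, so it is appended to row 1. The new tableau is [[1, 2, 4], [3], [5]].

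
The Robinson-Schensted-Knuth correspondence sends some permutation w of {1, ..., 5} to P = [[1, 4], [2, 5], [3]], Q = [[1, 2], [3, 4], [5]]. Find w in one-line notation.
Reverse the RSK construction: for i from n down to 1, find the cell of Q containing i, remove the entry at that cell from P, and reverse-bump it up through P; the value ejected from row 1 is w(i).

Step i=5: Q has 5 at row 3, column 1; remove 3 from row 3 of P and reverse-bump: 3 enters row 2 and ejects 2; 2 enters row 1 and ejects 1. So w(5) = 1. P is now [[2, 4], [3, 5]].
Step i=4: Q has 4 at row 2, column 2; remove 5 from row 2 of P and reverse-bump: 5 enters row 1 and ejects 4. So w(4) = 4. P is now [[2, 5], [3]].
Step i=3: Q has 3 at row 2, column 1; remove 3 from row 2 of P and reverse-bump: 3 enters row 1 and ejects 2. So w(3) = 2. P is now [[3, 5]].
Step i=2: Q has 2 at row 1, column 2; remove that cell from P, ejecting 5. So w(2) = 5. P is now [[3]].
Step i=1: Q has 1 at row 1, column 1; remove that cell from P, ejecting 3. So w(1) = 3. P is now [].

So w = 3 5 2 4 1.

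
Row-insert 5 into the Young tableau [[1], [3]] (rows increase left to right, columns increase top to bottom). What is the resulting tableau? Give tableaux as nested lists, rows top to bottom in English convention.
5 is larger than every entry of row 1, so it is appended to row 1. The new tableau is [[1, 5], [3]].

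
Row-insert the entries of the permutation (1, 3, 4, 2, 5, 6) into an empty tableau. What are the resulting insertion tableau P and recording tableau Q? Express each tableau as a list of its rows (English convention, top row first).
Insert each entry of the permutation into P by Schensted row insertion, recording in Q the position of each new cell.

Insert 1: appended to row 1. P = [[1]].
Insert 3: appended to row 1. P = [[1, 3]].
Insert 4: appended to row 1. P = [[1, 3, 4]].
Insert 2: 2 bumps 3 from row 1; 3 starts row 2. P = [[1, 2, 4], [3]].
Insert 5: appended to row 1. P = [[1, 2, 4, 5], [3]].
Insert 6: appended to row 1. P = [[1, 2, 4, 5, 6], [3]].

So P = [[1, 2, 4, 5, 6], [3]], Q = [[1, 2, 3, 5, 6], [4]].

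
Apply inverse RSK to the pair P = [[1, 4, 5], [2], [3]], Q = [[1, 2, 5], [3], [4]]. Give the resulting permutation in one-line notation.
3 4 2 1 5

Reverse the RSK construction: for i from n down to 1, find the cell of Q containing i, remove the entry at that cell from P, and reverse-bump it up through P; the value ejected from row 1 is w(i).

Step i=5: Q has 5 at row 1, column 3; remove that cell from P, ejecting 5. So w(5) = 5. P is now [[1, 4], [2], [3]].
Step i=4: Q has 4 at row 3, column 1; remove 3 from row 3 of P and reverse-bump: 3 enters row 2 and ejects 2; 2 enters row 1 and ejects 1. So w(4) = 1. P is now [[2, 4], [3]].
Step i=3: Q has 3 at row 2, column 1; remove 3 from row 2 of P and reverse-bump: 3 enters row 1 and ejects 2. So w(3) = 2. P is now [[3, 4]].
Step i=2: Q has 2 at row 1, column 2; remove that cell from P, ejecting 4. So w(2) = 4. P is now [[3]].
Step i=1: Q has 1 at row 1, column 1; remove that cell from P, ejecting 3. So w(1) = 3. P is now [].

So w = 3 4 2 1 5.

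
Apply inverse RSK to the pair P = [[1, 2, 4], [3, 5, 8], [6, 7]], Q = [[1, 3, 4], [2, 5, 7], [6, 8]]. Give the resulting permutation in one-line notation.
Reverse RSK: for i = n, n-1, ..., 1, locate i in Q, remove the corresponding corner cell from P, and reverse-bump its entry up through P; the value ejected from row 1 is w(i).

So w = 6 1 7 8 3 2 5 4.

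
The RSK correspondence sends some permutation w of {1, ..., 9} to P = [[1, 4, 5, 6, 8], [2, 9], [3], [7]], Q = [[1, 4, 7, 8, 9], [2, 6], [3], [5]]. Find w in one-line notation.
Reverse RSK: for i = n, n-1, ..., 1, locate i in Q, remove the corresponding corner cell from P, and reverse-bump its entry up through P; the value ejected from row 1 is w(i).

So w = 7 3 2 9 1 4 5 6 8.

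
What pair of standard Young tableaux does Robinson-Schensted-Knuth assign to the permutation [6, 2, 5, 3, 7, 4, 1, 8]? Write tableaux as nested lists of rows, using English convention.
P = [[1, 3, 4, 8], [2, 7], [5], [6]], Q = [[1, 3, 5, 8], [2, 6], [4], [7]]

Insert each entry of the permutation into P by Schensted row insertion, recording in Q the position of each new cell.

Insert 6: appended to row 1. P = [[6]].
Insert 2: 2 bumps 6 from row 1; 6 starts row 2. P = [[2], [6]].
Insert 5: appended to row 1. P = [[2, 5], [6]].
Insert 3: 3 bumps 5 from row 1; 5 bumps 6 from row 2; 6 starts row 3. P = [[2, 3], [5], [6]].
Insert 7: appended to row 1. P = [[2, 3, 7], [5], [6]].
Insert 4: 4 bumps 7 from row 1; 7 appends to row 2. P = [[2, 3, 4], [5, 7], [6]].
Insert 1: 1 bumps 2 from row 1; 2 bumps 5 from row 2; 5 bumps 6 from row 3; 6 starts row 4. P = [[1, 3, 4], [2, 7], [5], [6]].
Insert 8: appended to row 1. P = [[1, 3, 4, 8], [2, 7], [5], [6]].

So P = [[1, 3, 4, 8], [2, 7], [5], [6]], Q = [[1, 3, 5, 8], [2, 6], [4], [7]].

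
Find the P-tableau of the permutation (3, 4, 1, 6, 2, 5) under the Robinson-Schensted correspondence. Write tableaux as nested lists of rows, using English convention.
After inserting 3: P = [[3]].
After inserting 4: P = [[3, 4]].
After inserting 1: P = [[1, 4], [3]].
After inserting 6: P = [[1, 4, 6], [3]].
After inserting 2: P = [[1, 2, 6], [3, 4]].
After inserting 5: P = [[1, 2, 5], [3, 4, 6]].

So P = [[1, 2, 5], [3, 4, 6]].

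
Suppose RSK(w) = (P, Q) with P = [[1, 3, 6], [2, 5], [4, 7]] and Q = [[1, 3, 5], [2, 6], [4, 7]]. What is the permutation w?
4 2 5 1 7 6 3

Reverse the RSK construction: for i from n down to 1, find the cell of Q containing i, remove the entry at that cell from P, and reverse-bump it up through P; the value ejected from row 1 is w(i).

Step i=7: Q has 7 at row 3, column 2; remove 7 from row 3 of P and reverse-bump: 7 enters row 2 and ejects 5; 5 enters row 1 and ejects 3. So w(7) = 3. P is now [[1, 5, 6], [2, 7], [4]].
Step i=6: Q has 6 at row 2, column 2; remove 7 from row 2 of P and reverse-bump: 7 enters row 1 and ejects 6. So w(6) = 6. P is now [[1, 5, 7], [2], [4]].
Step i=5: Q has 5 at row 1, column 3; remove that cell from P, ejecting 7. So w(5) = 7. P is now [[1, 5], [2], [4]].
Step i=4: Q has 4 at row 3, column 1; remove 4 from row 3 of P and reverse-bump: 4 enters row 2 and ejects 2; 2 enters row 1 and ejects 1. So w(4) = 1. P is now [[2, 5], [4]].
Step i=3: Q has 3 at row 1, column 2; remove that cell from P, ejecting 5. So w(3) = 5. P is now [[2], [4]].
Step i=2: Q has 2 at row 2, column 1; remove 4 from row 2 of P and reverse-bump: 4 enters row 1 and ejects 2. So w(2) = 2. P is now [[4]].
Step i=1: Q has 1 at row 1, column 1; remove that cell from P, ejecting 4. So w(1) = 4. P is now [].

So w = 4 2 5 1 7 6 3.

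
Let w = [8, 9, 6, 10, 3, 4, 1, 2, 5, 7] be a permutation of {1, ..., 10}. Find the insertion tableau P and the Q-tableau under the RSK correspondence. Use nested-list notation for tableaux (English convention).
P = [[1, 2, 5, 7], [3, 4, 10], [6, 9], [8]], Q = [[1, 2, 4, 10], [3, 6, 9], [5, 8], [7]]

Insert each entry of the permutation into P by Schensted row insertion, recording in Q the position of each new cell.

Insert 8: appended to row 1. P = [[8]], Q = [[1]].
Insert 9: appended to row 1. P = [[8, 9]], Q = [[1, 2]].
Insert 6: 6 bumps 8 from row 1; 8 starts row 2. P = [[6, 9], [8]], Q = [[1, 2], [3]].
Insert 10: appended to row 1. P = [[6, 9, 10], [8]], Q = [[1, 2, 4], [3]].
Insert 3: 3 bumps 6 from row 1; 6 bumps 8 from row 2; 8 starts row 3. P = [[3, 9, 10], [6], [8]], Q = [[1, 2, 4], [3], [5]].
Insert 4: 4 bumps 9 from row 1; 9 appends to row 2. P = [[3, 4, 10], [6, 9], [8]], Q = [[1, 2, 4], [3, 6], [5]].
Insert 1: 1 bumps 3 from row 1; 3 bumps 6 from row 2; 6 bumps 8 from row 3; 8 starts row 4. P = [[1, 4, 10], [3, 9], [6], [8]], Q = [[1, 2, 4], [3, 6], [5], [7]].
Insert 2: 2 bumps 4 from row 1; 4 bumps 9 from row 2; 9 appends to row 3. P = [[1, 2, 10], [3, 4], [6, 9], [8]], Q = [[1, 2, 4], [3, 6], [5, 8], [7]].
Insert 5: 5 bumps 10 from row 1; 10 appends to row 2. P = [[1, 2, 5], [3, 4, 10], [6, 9], [8]], Q = [[1, 2, 4], [3, 6, 9], [5, 8], [7]].
Insert 7: appended to row 1. P = [[1, 2, 5, 7], [3, 4, 10], [6, 9], [8]], Q = [[1, 2, 4, 10], [3, 6, 9], [5, 8], [7]].

So P = [[1, 2, 5, 7], [3, 4, 10], [6, 9], [8]], Q = [[1, 2, 4, 10], [3, 6, 9], [5, 8], [7]].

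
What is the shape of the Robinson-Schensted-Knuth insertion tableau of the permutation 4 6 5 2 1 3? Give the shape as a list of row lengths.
RSK row insertion gives P = [[1, 3], [2, 5], [4], [6]], which has shape [2, 2, 1, 1].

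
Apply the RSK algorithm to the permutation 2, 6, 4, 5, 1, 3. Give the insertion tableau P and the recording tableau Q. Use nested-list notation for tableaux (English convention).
P = [[1, 3, 5], [2, 4], [6]], Q = [[1, 2, 4], [3, 6], [5]]

Insert each entry of the permutation into P by Schensted row insertion, recording in Q the position of each new cell.

After inserting 2: P = [[2]].
After inserting 6: P = [[2, 6]].
After inserting 4: P = [[2, 4], [6]].
After inserting 5: P = [[2, 4, 5], [6]].
After inserting 1: P = [[1, 4, 5], [2], [6]].
After inserting 3: P = [[1, 3, 5], [2, 4], [6]].

So P = [[1, 3, 5], [2, 4], [6]], Q = [[1, 2, 4], [3, 6], [5]].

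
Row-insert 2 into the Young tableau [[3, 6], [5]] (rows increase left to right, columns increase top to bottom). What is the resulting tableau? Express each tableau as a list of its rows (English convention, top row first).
In row 1, 2 replaces 3 (the leftmost entry greater than 2); 3 is bumped to row 2. In row 2, 3 replaces 5 (the leftmost entry greater than 3); 5 is bumped to row 3. 5 starts a new row 3. The new tableau is [[2, 6], [3], [5]].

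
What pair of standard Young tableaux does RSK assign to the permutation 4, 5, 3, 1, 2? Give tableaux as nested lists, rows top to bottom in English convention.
P = [[1, 2], [3, 5], [4]], Q = [[1, 2], [3, 5], [4]]

Insert each entry of the permutation into P by Schensted row insertion, recording in Q the position of each new cell.

Insert 4: appended to row 1. P = [[4]], Q = [[1]].
Insert 5: appended to row 1. P = [[4, 5]], Q = [[1, 2]].
Insert 3: 3 bumps 4 from row 1; 4 starts row 2. P = [[3, 5], [4]], Q = [[1, 2], [3]].
Insert 1: 1 bumps 3 from row 1; 3 bumps 4 from row 2; 4 starts row 3. P = [[1, 5], [3], [4]], Q = [[1, 2], [3], [4]].
Insert 2: 2 bumps 5 from row 1; 5 appends to row 2. P = [[1, 2], [3, 5], [4]], Q = [[1, 2], [3, 5], [4]].

So P = [[1, 2], [3, 5], [4]], Q = [[1, 2], [3, 5], [4]].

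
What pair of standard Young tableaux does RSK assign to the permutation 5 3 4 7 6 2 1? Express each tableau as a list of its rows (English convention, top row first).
Insert each entry of the permutation into P by Schensted row insertion, recording in Q the position of each new cell.

Insert 5: appended to row 1. P = [[5]].
Insert 3: 3 bumps 5 from row 1; 5 starts row 2. P = [[3], [5]].
Insert 4: appended to row 1. P = [[3, 4], [5]].
Insert 7: appended to row 1. P = [[3, 4, 7], [5]].
Insert 6: 6 bumps 7 from row 1; 7 appends to row 2. P = [[3, 4, 6], [5, 7]].
Insert 2: 2 bumps 3 from row 1; 3 bumps 5 from row 2; 5 starts row 3. P = [[2, 4, 6], [3, 7], [5]].
Insert 1: 1 bumps 2 from row 1; 2 bumps 3 from row 2; 3 bumps 5 from row 3; 5 starts row 4. P = [[1, 4, 6], [2, 7], [3], [5]].

So P = [[1, 4, 6], [2, 7], [3], [5]], Q = [[1, 3, 4], [2, 5], [6], [7]].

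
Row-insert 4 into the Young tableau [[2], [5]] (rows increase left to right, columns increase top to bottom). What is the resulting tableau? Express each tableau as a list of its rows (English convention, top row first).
4 is larger than every entry of row 1, so it is appended to row 1. The new tableau is [[2, 4], [5]].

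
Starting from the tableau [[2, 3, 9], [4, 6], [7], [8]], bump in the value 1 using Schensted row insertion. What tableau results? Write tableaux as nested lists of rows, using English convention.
[[1, 3, 9], [2, 6], [4], [7], [8]]

In row 1, 1 replaces 2 (the leftmost entry greater than 1); 2 is bumped to row 2. In row 2, 2 replaces 4 (the leftmost entry greater than 2); 4 is bumped to row 3. In row 3, 4 replaces 7 (the leftmost entry greater than 4); 7 is bumped to row 4. In row 4, 7 replaces 8 (the leftmost entry greater than 7); 8 is bumped to row 5. 8 starts a new row 5. The new tableau is [[1, 3, 9], [2, 6], [4], [7], [8]].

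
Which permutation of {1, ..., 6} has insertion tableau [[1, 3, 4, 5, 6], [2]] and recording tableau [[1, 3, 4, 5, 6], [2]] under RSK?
Reverse RSK: for i = n, n-1, ..., 1, locate i in Q, remove the corresponding corner cell from P, and reverse-bump its entry up through P; the value ejected from row 1 is w(i).

So w = 2 1 3 4 5 6.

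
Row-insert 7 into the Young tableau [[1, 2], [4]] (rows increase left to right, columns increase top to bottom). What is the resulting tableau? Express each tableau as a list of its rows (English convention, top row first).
7 is larger than every entry of row 1, so it is appended to row 1. The new tableau is [[1, 2, 7], [4]].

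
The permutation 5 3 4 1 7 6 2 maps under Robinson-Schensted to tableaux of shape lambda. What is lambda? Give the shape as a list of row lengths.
[3, 2, 2]

Row-insert each entry into an empty tableau.

After inserting 5: P = [[5]].
After inserting 3: P = [[3], [5]].
After inserting 4: P = [[3, 4], [5]].
After inserting 1: P = [[1, 4], [3], [5]].
After inserting 7: P = [[1, 4, 7], [3], [5]].
After inserting 6: P = [[1, 4, 6], [3, 7], [5]].
After inserting 2: P = [[1, 2, 6], [3, 4], [5, 7]].

The final insertion tableau P = [[1, 2, 6], [3, 4], [5, 7]] has shape [3, 2, 2].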